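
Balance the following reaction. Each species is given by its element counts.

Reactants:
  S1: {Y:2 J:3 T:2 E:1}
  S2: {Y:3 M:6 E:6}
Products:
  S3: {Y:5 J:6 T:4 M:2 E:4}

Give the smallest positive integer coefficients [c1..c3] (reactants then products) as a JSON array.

Coefficients: [6, 1, 3]

Y: 6·2+1·3 = 15 | 3·5 = 15
J: 6·3+1·0 = 18 | 3·6 = 18
T: 6·2+1·0 = 12 | 3·4 = 12
M: 6·0+1·6 = 6 | 3·2 = 6
E: 6·1+1·6 = 12 | 3·4 = 12
gcd(6,1,3) = 1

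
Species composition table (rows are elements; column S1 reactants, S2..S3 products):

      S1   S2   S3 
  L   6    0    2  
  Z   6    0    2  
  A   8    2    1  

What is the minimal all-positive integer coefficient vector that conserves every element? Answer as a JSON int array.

L: 2·6 = 12 | 5·0+6·2 = 12
Z: 2·6 = 12 | 5·0+6·2 = 12
A: 2·8 = 16 | 5·2+6·1 = 16
gcd(2,5,6) = 1

Coefficients: [2, 5, 6]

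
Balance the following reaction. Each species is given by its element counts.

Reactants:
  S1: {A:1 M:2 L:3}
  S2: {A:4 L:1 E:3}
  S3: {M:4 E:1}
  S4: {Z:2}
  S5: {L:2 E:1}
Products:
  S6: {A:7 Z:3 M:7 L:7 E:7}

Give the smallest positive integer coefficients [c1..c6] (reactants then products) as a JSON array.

A: 4·1+6·4+5·0+6·0+5·0 = 28 | 4·7 = 28
Z: 4·0+6·0+5·0+6·2+5·0 = 12 | 4·3 = 12
M: 4·2+6·0+5·4+6·0+5·0 = 28 | 4·7 = 28
L: 4·3+6·1+5·0+6·0+5·2 = 28 | 4·7 = 28
E: 4·0+6·3+5·1+6·0+5·1 = 28 | 4·7 = 28
gcd(4,6,5,6,5,4) = 1

Coefficients: [4, 6, 5, 6, 5, 4]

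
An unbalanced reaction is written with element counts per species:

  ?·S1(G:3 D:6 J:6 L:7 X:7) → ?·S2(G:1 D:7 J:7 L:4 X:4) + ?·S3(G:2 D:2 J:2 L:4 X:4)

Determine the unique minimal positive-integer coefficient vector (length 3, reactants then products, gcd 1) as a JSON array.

G: 4·3 = 12 | 2·1+5·2 = 12
D: 4·6 = 24 | 2·7+5·2 = 24
J: 4·6 = 24 | 2·7+5·2 = 24
L: 4·7 = 28 | 2·4+5·4 = 28
X: 4·7 = 28 | 2·4+5·4 = 28
gcd(4,2,5) = 1

Coefficients: [4, 2, 5]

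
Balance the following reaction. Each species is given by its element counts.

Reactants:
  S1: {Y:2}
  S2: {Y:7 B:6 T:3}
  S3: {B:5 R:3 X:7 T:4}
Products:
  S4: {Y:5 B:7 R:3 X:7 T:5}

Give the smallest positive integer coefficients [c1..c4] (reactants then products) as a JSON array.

Coefficients: [4, 1, 3, 3]

Y: 4·2+1·7+3·0 = 15 | 3·5 = 15
B: 4·0+1·6+3·5 = 21 | 3·7 = 21
R: 4·0+1·0+3·3 = 9 | 3·3 = 9
X: 4·0+1·0+3·7 = 21 | 3·7 = 21
T: 4·0+1·3+3·4 = 15 | 3·5 = 15
gcd(4,1,3,3) = 1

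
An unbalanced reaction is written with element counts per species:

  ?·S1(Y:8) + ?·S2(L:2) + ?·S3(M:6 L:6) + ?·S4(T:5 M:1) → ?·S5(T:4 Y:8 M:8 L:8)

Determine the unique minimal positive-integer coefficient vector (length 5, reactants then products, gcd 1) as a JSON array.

Coefficients: [5, 2, 6, 4, 5]

T: 5·0+2·0+6·0+4·5 = 20 | 5·4 = 20
Y: 5·8+2·0+6·0+4·0 = 40 | 5·8 = 40
M: 5·0+2·0+6·6+4·1 = 40 | 5·8 = 40
L: 5·0+2·2+6·6+4·0 = 40 | 5·8 = 40
gcd(5,2,6,4,5) = 1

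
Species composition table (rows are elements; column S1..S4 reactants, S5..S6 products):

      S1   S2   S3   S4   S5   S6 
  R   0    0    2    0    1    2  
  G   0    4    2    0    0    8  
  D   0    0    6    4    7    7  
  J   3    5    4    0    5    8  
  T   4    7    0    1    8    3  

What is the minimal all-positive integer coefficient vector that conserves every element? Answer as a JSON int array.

R: 1·0+5·0+6·2+5·0 = 12 | 4·1+4·2 = 12
G: 1·0+5·4+6·2+5·0 = 32 | 4·0+4·8 = 32
D: 1·0+5·0+6·6+5·4 = 56 | 4·7+4·7 = 56
J: 1·3+5·5+6·4+5·0 = 52 | 4·5+4·8 = 52
T: 1·4+5·7+6·0+5·1 = 44 | 4·8+4·3 = 44
gcd(1,5,6,5,4,4) = 1

Coefficients: [1, 5, 6, 5, 4, 4]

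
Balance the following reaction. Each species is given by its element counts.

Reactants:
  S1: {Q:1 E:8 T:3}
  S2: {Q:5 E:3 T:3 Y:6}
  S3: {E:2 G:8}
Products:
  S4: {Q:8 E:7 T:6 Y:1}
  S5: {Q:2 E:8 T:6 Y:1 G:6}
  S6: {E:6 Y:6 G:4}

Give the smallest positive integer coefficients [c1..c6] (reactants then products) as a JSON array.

Coefficients: [6, 6, 4, 4, 2, 5]

Q: 6·1+6·5+4·0 = 36 | 4·8+2·2+5·0 = 36
E: 6·8+6·3+4·2 = 74 | 4·7+2·8+5·6 = 74
T: 6·3+6·3+4·0 = 36 | 4·6+2·6+5·0 = 36
Y: 6·0+6·6+4·0 = 36 | 4·1+2·1+5·6 = 36
G: 6·0+6·0+4·8 = 32 | 4·0+2·6+5·4 = 32
gcd(6,6,4,4,2,5) = 1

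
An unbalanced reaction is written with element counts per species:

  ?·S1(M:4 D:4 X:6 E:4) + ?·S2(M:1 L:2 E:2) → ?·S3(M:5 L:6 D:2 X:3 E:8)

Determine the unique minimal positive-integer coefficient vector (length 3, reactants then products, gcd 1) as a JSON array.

Coefficients: [1, 6, 2]

M: 1·4+6·1 = 10 | 2·5 = 10
L: 1·0+6·2 = 12 | 2·6 = 12
D: 1·4+6·0 = 4 | 2·2 = 4
X: 1·6+6·0 = 6 | 2·3 = 6
E: 1·4+6·2 = 16 | 2·8 = 16
gcd(1,6,2) = 1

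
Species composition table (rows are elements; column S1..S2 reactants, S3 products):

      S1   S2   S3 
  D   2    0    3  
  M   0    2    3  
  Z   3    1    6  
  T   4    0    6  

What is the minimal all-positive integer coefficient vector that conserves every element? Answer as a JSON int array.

Coefficients: [3, 3, 2]

D: 3·2+3·0 = 6 | 2·3 = 6
M: 3·0+3·2 = 6 | 2·3 = 6
Z: 3·3+3·1 = 12 | 2·6 = 12
T: 3·4+3·0 = 12 | 2·6 = 12
gcd(3,3,2) = 1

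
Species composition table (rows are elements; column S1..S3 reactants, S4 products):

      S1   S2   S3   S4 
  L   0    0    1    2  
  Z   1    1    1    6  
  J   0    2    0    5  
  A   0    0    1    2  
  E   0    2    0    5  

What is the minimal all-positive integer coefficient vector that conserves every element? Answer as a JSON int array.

Coefficients: [3, 5, 4, 2]

L: 3·0+5·0+4·1 = 4 | 2·2 = 4
Z: 3·1+5·1+4·1 = 12 | 2·6 = 12
J: 3·0+5·2+4·0 = 10 | 2·5 = 10
A: 3·0+5·0+4·1 = 4 | 2·2 = 4
E: 3·0+5·2+4·0 = 10 | 2·5 = 10
gcd(3,5,4,2) = 1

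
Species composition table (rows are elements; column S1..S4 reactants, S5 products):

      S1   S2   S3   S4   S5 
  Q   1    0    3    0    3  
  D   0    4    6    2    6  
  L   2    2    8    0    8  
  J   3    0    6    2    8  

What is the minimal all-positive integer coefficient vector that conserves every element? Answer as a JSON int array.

Q: 6·1+2·0+3·3+2·0 = 15 | 5·3 = 15
D: 6·0+2·4+3·6+2·2 = 30 | 5·6 = 30
L: 6·2+2·2+3·8+2·0 = 40 | 5·8 = 40
J: 6·3+2·0+3·6+2·2 = 40 | 5·8 = 40
gcd(6,2,3,2,5) = 1

Coefficients: [6, 2, 3, 2, 5]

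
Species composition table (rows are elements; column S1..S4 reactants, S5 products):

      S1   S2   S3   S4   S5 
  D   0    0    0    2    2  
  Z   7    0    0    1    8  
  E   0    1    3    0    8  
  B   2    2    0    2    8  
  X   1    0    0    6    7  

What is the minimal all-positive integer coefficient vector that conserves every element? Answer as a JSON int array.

Coefficients: [1, 2, 2, 1, 1]

D: 1·0+2·0+2·0+1·2 = 2 | 1·2 = 2
Z: 1·7+2·0+2·0+1·1 = 8 | 1·8 = 8
E: 1·0+2·1+2·3+1·0 = 8 | 1·8 = 8
B: 1·2+2·2+2·0+1·2 = 8 | 1·8 = 8
X: 1·1+2·0+2·0+1·6 = 7 | 1·7 = 7
gcd(1,2,2,1,1) = 1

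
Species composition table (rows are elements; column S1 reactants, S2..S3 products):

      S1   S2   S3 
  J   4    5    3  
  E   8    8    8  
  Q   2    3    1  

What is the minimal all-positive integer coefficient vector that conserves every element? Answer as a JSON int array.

J: 2·4 = 8 | 1·5+1·3 = 8
E: 2·8 = 16 | 1·8+1·8 = 16
Q: 2·2 = 4 | 1·3+1·1 = 4
gcd(2,1,1) = 1

Coefficients: [2, 1, 1]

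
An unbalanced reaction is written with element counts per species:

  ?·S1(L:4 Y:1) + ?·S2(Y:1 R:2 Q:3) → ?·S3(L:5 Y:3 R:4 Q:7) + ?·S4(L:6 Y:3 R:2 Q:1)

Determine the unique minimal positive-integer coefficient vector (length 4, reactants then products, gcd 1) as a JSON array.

L: 4·4+5·0 = 16 | 2·5+1·6 = 16
Y: 4·1+5·1 = 9 | 2·3+1·3 = 9
R: 4·0+5·2 = 10 | 2·4+1·2 = 10
Q: 4·0+5·3 = 15 | 2·7+1·1 = 15
gcd(4,5,2,1) = 1

Coefficients: [4, 5, 2, 1]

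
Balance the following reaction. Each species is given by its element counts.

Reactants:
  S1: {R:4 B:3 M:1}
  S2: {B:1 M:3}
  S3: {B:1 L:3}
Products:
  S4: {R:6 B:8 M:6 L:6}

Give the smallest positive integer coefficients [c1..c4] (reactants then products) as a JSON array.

Coefficients: [3, 3, 4, 2]

R: 3·4+3·0+4·0 = 12 | 2·6 = 12
B: 3·3+3·1+4·1 = 16 | 2·8 = 16
M: 3·1+3·3+4·0 = 12 | 2·6 = 12
L: 3·0+3·0+4·3 = 12 | 2·6 = 12
gcd(3,3,4,2) = 1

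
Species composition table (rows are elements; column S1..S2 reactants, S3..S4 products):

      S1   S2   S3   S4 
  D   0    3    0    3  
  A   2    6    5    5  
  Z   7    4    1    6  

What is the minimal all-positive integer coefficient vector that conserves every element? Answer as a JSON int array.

Coefficients: [1, 3, 1, 3]

D: 1·0+3·3 = 9 | 1·0+3·3 = 9
A: 1·2+3·6 = 20 | 1·5+3·5 = 20
Z: 1·7+3·4 = 19 | 1·1+3·6 = 19
gcd(1,3,1,3) = 1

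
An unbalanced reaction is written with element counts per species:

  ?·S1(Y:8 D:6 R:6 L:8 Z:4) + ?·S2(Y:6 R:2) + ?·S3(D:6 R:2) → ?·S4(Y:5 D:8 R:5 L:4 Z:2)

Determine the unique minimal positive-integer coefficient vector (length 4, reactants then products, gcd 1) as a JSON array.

Y: 3·8+1·6+5·0 = 30 | 6·5 = 30
D: 3·6+1·0+5·6 = 48 | 6·8 = 48
R: 3·6+1·2+5·2 = 30 | 6·5 = 30
L: 3·8+1·0+5·0 = 24 | 6·4 = 24
Z: 3·4+1·0+5·0 = 12 | 6·2 = 12
gcd(3,1,5,6) = 1

Coefficients: [3, 1, 5, 6]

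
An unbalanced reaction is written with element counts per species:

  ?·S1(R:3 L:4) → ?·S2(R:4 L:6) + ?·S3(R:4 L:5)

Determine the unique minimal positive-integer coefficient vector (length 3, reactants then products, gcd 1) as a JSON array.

R: 4·3 = 12 | 1·4+2·4 = 12
L: 4·4 = 16 | 1·6+2·5 = 16
gcd(4,1,2) = 1

Coefficients: [4, 1, 2]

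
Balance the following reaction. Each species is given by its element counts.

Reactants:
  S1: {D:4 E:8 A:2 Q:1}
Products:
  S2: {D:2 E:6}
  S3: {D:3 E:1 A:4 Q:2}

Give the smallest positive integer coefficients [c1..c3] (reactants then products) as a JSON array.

D: 4·4 = 16 | 5·2+2·3 = 16
E: 4·8 = 32 | 5·6+2·1 = 32
A: 4·2 = 8 | 5·0+2·4 = 8
Q: 4·1 = 4 | 5·0+2·2 = 4
gcd(4,5,2) = 1

Coefficients: [4, 5, 2]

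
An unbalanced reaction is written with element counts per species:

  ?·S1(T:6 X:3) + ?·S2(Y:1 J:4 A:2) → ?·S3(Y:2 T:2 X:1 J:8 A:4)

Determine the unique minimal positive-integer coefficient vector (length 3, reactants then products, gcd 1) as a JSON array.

Coefficients: [1, 6, 3]

Y: 1·0+6·1 = 6 | 3·2 = 6
T: 1·6+6·0 = 6 | 3·2 = 6
X: 1·3+6·0 = 3 | 3·1 = 3
J: 1·0+6·4 = 24 | 3·8 = 24
A: 1·0+6·2 = 12 | 3·4 = 12
gcd(1,6,3) = 1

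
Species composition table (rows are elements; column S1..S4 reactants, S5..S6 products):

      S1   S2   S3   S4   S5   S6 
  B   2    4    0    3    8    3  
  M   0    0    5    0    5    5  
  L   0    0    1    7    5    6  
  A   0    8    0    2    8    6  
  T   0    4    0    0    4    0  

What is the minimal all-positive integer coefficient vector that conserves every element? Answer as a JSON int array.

Coefficients: [5, 4, 5, 3, 4, 1]

B: 5·2+4·4+5·0+3·3 = 35 | 4·8+1·3 = 35
M: 5·0+4·0+5·5+3·0 = 25 | 4·5+1·5 = 25
L: 5·0+4·0+5·1+3·7 = 26 | 4·5+1·6 = 26
A: 5·0+4·8+5·0+3·2 = 38 | 4·8+1·6 = 38
T: 5·0+4·4+5·0+3·0 = 16 | 4·4+1·0 = 16
gcd(5,4,5,3,4,1) = 1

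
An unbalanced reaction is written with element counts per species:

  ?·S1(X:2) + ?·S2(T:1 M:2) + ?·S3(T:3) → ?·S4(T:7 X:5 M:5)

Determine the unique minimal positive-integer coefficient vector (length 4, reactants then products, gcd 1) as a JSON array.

T: 5·0+5·1+3·3 = 14 | 2·7 = 14
X: 5·2+5·0+3·0 = 10 | 2·5 = 10
M: 5·0+5·2+3·0 = 10 | 2·5 = 10
gcd(5,5,3,2) = 1

Coefficients: [5, 5, 3, 2]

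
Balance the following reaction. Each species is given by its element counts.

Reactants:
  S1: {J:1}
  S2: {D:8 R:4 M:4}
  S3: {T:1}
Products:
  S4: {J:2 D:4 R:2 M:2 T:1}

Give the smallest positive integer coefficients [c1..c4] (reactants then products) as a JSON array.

J: 4·1+1·0+2·0 = 4 | 2·2 = 4
D: 4·0+1·8+2·0 = 8 | 2·4 = 8
R: 4·0+1·4+2·0 = 4 | 2·2 = 4
M: 4·0+1·4+2·0 = 4 | 2·2 = 4
T: 4·0+1·0+2·1 = 2 | 2·1 = 2
gcd(4,1,2,2) = 1

Coefficients: [4, 1, 2, 2]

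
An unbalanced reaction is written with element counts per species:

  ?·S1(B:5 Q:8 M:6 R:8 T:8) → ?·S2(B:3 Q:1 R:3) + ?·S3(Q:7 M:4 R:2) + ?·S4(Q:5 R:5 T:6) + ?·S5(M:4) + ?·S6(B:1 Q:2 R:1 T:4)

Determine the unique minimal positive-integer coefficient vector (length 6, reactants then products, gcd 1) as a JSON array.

B: 4·5 = 20 | 5·3+1·0+2·0+5·0+5·1 = 20
Q: 4·8 = 32 | 5·1+1·7+2·5+5·0+5·2 = 32
M: 4·6 = 24 | 5·0+1·4+2·0+5·4+5·0 = 24
R: 4·8 = 32 | 5·3+1·2+2·5+5·0+5·1 = 32
T: 4·8 = 32 | 5·0+1·0+2·6+5·0+5·4 = 32
gcd(4,5,1,2,5,5) = 1

Coefficients: [4, 5, 1, 2, 5, 5]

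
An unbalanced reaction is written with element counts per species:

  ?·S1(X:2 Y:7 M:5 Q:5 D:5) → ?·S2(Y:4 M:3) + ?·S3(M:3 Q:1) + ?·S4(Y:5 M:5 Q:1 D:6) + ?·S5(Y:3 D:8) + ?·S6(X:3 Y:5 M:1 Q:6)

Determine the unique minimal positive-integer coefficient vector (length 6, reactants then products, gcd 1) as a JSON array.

X: 6·2 = 12 | 2·0+5·0+1·0+3·0+4·3 = 12
Y: 6·7 = 42 | 2·4+5·0+1·5+3·3+4·5 = 42
M: 6·5 = 30 | 2·3+5·3+1·5+3·0+4·1 = 30
Q: 6·5 = 30 | 2·0+5·1+1·1+3·0+4·6 = 30
D: 6·5 = 30 | 2·0+5·0+1·6+3·8+4·0 = 30
gcd(6,2,5,1,3,4) = 1

Coefficients: [6, 2, 5, 1, 3, 4]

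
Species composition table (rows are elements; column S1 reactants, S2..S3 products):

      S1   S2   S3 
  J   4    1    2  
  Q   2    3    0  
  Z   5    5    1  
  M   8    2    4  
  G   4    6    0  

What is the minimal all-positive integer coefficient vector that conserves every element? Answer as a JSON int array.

Coefficients: [3, 2, 5]

J: 3·4 = 12 | 2·1+5·2 = 12
Q: 3·2 = 6 | 2·3+5·0 = 6
Z: 3·5 = 15 | 2·5+5·1 = 15
M: 3·8 = 24 | 2·2+5·4 = 24
G: 3·4 = 12 | 2·6+5·0 = 12
gcd(3,2,5) = 1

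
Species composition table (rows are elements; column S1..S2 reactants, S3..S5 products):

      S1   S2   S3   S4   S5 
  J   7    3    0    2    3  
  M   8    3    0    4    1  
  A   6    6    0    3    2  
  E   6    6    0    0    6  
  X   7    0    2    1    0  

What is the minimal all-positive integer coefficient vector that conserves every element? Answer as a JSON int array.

J: 2·7+1·3 = 17 | 5·0+4·2+3·3 = 17
M: 2·8+1·3 = 19 | 5·0+4·4+3·1 = 19
A: 2·6+1·6 = 18 | 5·0+4·3+3·2 = 18
E: 2·6+1·6 = 18 | 5·0+4·0+3·6 = 18
X: 2·7+1·0 = 14 | 5·2+4·1+3·0 = 14
gcd(2,1,5,4,3) = 1

Coefficients: [2, 1, 5, 4, 3]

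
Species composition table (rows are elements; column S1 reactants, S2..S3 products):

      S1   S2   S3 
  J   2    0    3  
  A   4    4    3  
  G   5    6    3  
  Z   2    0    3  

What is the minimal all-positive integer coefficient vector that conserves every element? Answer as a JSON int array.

Coefficients: [6, 3, 4]

J: 6·2 = 12 | 3·0+4·3 = 12
A: 6·4 = 24 | 3·4+4·3 = 24
G: 6·5 = 30 | 3·6+4·3 = 30
Z: 6·2 = 12 | 3·0+4·3 = 12
gcd(6,3,4) = 1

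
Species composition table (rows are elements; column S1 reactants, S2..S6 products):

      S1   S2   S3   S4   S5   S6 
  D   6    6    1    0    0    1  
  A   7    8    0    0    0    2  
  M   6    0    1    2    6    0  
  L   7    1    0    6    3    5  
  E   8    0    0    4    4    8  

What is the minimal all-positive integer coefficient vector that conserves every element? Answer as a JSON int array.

Coefficients: [4, 3, 4, 1, 3, 2]

D: 4·6 = 24 | 3·6+4·1+1·0+3·0+2·1 = 24
A: 4·7 = 28 | 3·8+4·0+1·0+3·0+2·2 = 28
M: 4·6 = 24 | 3·0+4·1+1·2+3·6+2·0 = 24
L: 4·7 = 28 | 3·1+4·0+1·6+3·3+2·5 = 28
E: 4·8 = 32 | 3·0+4·0+1·4+3·4+2·8 = 32
gcd(4,3,4,1,3,2) = 1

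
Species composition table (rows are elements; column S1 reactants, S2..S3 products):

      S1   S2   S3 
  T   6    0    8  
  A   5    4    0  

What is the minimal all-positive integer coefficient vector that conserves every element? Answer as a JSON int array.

Coefficients: [4, 5, 3]

T: 4·6 = 24 | 5·0+3·8 = 24
A: 4·5 = 20 | 5·4+3·0 = 20
gcd(4,5,3) = 1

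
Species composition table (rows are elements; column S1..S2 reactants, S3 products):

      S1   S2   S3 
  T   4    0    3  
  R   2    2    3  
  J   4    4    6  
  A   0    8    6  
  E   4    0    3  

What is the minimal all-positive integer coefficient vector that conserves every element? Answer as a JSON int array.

T: 3·4+3·0 = 12 | 4·3 = 12
R: 3·2+3·2 = 12 | 4·3 = 12
J: 3·4+3·4 = 24 | 4·6 = 24
A: 3·0+3·8 = 24 | 4·6 = 24
E: 3·4+3·0 = 12 | 4·3 = 12
gcd(3,3,4) = 1

Coefficients: [3, 3, 4]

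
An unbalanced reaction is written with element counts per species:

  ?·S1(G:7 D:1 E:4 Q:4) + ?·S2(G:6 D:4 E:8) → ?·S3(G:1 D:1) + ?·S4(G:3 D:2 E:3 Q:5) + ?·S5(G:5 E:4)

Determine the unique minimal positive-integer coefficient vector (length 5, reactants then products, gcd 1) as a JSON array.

G: 5·7+2·6 = 47 | 5·1+4·3+6·5 = 47
D: 5·1+2·4 = 13 | 5·1+4·2+6·0 = 13
E: 5·4+2·8 = 36 | 5·0+4·3+6·4 = 36
Q: 5·4+2·0 = 20 | 5·0+4·5+6·0 = 20
gcd(5,2,5,4,6) = 1

Coefficients: [5, 2, 5, 4, 6]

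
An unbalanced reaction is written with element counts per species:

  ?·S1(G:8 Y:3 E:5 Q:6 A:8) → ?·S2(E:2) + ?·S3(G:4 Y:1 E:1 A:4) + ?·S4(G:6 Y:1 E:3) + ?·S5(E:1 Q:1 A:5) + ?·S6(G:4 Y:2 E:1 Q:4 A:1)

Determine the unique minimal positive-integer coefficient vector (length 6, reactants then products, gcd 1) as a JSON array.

Coefficients: [5, 3, 1, 2, 6, 6]

G: 5·8 = 40 | 3·0+1·4+2·6+6·0+6·4 = 40
Y: 5·3 = 15 | 3·0+1·1+2·1+6·0+6·2 = 15
E: 5·5 = 25 | 3·2+1·1+2·3+6·1+6·1 = 25
Q: 5·6 = 30 | 3·0+1·0+2·0+6·1+6·4 = 30
A: 5·8 = 40 | 3·0+1·4+2·0+6·5+6·1 = 40
gcd(5,3,1,2,6,6) = 1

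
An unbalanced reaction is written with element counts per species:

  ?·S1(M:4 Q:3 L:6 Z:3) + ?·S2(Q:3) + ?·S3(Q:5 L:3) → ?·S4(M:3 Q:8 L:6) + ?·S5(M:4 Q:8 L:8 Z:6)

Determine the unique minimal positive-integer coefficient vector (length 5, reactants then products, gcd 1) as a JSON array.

Coefficients: [6, 6, 4, 4, 3]

M: 6·4+6·0+4·0 = 24 | 4·3+3·4 = 24
Q: 6·3+6·3+4·5 = 56 | 4·8+3·8 = 56
L: 6·6+6·0+4·3 = 48 | 4·6+3·8 = 48
Z: 6·3+6·0+4·0 = 18 | 4·0+3·6 = 18
gcd(6,6,4,4,3) = 1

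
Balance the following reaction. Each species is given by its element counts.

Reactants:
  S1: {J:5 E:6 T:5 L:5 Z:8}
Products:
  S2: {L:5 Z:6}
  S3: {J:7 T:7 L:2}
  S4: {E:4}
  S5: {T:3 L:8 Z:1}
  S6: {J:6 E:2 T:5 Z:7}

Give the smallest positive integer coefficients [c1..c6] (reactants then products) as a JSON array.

Coefficients: [5, 3, 1, 6, 1, 3]

J: 5·5 = 25 | 3·0+1·7+6·0+1·0+3·6 = 25
E: 5·6 = 30 | 3·0+1·0+6·4+1·0+3·2 = 30
T: 5·5 = 25 | 3·0+1·7+6·0+1·3+3·5 = 25
L: 5·5 = 25 | 3·5+1·2+6·0+1·8+3·0 = 25
Z: 5·8 = 40 | 3·6+1·0+6·0+1·1+3·7 = 40
gcd(5,3,1,6,1,3) = 1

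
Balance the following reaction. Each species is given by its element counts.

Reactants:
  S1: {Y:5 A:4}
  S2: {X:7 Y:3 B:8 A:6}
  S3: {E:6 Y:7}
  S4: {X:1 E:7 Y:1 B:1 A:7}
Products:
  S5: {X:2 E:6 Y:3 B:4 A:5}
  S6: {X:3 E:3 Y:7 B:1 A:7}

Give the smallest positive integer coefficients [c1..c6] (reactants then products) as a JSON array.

X: 2·0+2·7+2·0+3·1 = 17 | 4·2+3·3 = 17
E: 2·0+2·0+2·6+3·7 = 33 | 4·6+3·3 = 33
Y: 2·5+2·3+2·7+3·1 = 33 | 4·3+3·7 = 33
B: 2·0+2·8+2·0+3·1 = 19 | 4·4+3·1 = 19
A: 2·4+2·6+2·0+3·7 = 41 | 4·5+3·7 = 41
gcd(2,2,2,3,4,3) = 1

Coefficients: [2, 2, 2, 3, 4, 3]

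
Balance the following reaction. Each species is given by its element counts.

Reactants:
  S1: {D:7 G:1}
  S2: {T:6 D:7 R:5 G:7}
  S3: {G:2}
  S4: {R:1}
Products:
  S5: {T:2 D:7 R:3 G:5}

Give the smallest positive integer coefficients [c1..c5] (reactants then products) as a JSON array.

Coefficients: [2, 1, 3, 4, 3]

T: 2·0+1·6+3·0+4·0 = 6 | 3·2 = 6
D: 2·7+1·7+3·0+4·0 = 21 | 3·7 = 21
R: 2·0+1·5+3·0+4·1 = 9 | 3·3 = 9
G: 2·1+1·7+3·2+4·0 = 15 | 3·5 = 15
gcd(2,1,3,4,3) = 1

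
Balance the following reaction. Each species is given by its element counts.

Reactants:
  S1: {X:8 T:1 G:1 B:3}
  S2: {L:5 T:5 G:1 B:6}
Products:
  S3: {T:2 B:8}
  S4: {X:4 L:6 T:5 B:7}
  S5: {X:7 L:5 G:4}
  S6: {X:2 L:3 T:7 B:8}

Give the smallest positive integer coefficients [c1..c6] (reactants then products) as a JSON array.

Coefficients: [3, 5, 1, 1, 2, 3]

X: 3·8+5·0 = 24 | 1·0+1·4+2·7+3·2 = 24
L: 3·0+5·5 = 25 | 1·0+1·6+2·5+3·3 = 25
T: 3·1+5·5 = 28 | 1·2+1·5+2·0+3·7 = 28
G: 3·1+5·1 = 8 | 1·0+1·0+2·4+3·0 = 8
B: 3·3+5·6 = 39 | 1·8+1·7+2·0+3·8 = 39
gcd(3,5,1,1,2,3) = 1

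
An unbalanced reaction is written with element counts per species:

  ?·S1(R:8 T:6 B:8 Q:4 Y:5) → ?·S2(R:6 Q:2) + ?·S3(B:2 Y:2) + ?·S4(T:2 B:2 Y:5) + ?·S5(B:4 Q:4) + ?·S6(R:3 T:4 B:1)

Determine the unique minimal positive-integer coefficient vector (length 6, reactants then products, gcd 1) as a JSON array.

Coefficients: [3, 2, 5, 1, 2, 4]

R: 3·8 = 24 | 2·6+5·0+1·0+2·0+4·3 = 24
T: 3·6 = 18 | 2·0+5·0+1·2+2·0+4·4 = 18
B: 3·8 = 24 | 2·0+5·2+1·2+2·4+4·1 = 24
Q: 3·4 = 12 | 2·2+5·0+1·0+2·4+4·0 = 12
Y: 3·5 = 15 | 2·0+5·2+1·5+2·0+4·0 = 15
gcd(3,2,5,1,2,4) = 1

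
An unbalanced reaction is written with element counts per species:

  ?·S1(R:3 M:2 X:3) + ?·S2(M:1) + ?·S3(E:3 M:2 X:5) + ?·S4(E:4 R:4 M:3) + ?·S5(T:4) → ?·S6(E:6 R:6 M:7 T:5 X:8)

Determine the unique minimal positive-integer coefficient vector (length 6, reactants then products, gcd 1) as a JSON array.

E: 4·0+3·0+4·3+3·4+5·0 = 24 | 4·6 = 24
R: 4·3+3·0+4·0+3·4+5·0 = 24 | 4·6 = 24
M: 4·2+3·1+4·2+3·3+5·0 = 28 | 4·7 = 28
T: 4·0+3·0+4·0+3·0+5·4 = 20 | 4·5 = 20
X: 4·3+3·0+4·5+3·0+5·0 = 32 | 4·8 = 32
gcd(4,3,4,3,5,4) = 1

Coefficients: [4, 3, 4, 3, 5, 4]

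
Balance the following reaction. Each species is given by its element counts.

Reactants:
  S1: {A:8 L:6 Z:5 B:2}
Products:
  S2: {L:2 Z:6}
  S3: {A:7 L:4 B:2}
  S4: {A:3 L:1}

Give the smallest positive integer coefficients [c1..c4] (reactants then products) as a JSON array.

A: 6·8 = 48 | 5·0+6·7+2·3 = 48
L: 6·6 = 36 | 5·2+6·4+2·1 = 36
Z: 6·5 = 30 | 5·6+6·0+2·0 = 30
B: 6·2 = 12 | 5·0+6·2+2·0 = 12
gcd(6,5,6,2) = 1

Coefficients: [6, 5, 6, 2]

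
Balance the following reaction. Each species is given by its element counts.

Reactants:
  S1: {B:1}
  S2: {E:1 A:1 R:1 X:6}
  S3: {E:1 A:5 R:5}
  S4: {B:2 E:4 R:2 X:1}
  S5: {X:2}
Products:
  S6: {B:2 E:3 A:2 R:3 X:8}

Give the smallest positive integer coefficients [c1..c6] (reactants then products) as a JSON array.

B: 4·1+3·0+1·0+2·2+6·0 = 8 | 4·2 = 8
E: 4·0+3·1+1·1+2·4+6·0 = 12 | 4·3 = 12
A: 4·0+3·1+1·5+2·0+6·0 = 8 | 4·2 = 8
R: 4·0+3·1+1·5+2·2+6·0 = 12 | 4·3 = 12
X: 4·0+3·6+1·0+2·1+6·2 = 32 | 4·8 = 32
gcd(4,3,1,2,6,4) = 1

Coefficients: [4, 3, 1, 2, 6, 4]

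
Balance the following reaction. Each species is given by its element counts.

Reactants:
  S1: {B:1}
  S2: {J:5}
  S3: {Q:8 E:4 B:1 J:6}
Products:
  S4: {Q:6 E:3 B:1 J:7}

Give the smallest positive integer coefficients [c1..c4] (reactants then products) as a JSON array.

Coefficients: [1, 2, 3, 4]

Q: 1·0+2·0+3·8 = 24 | 4·6 = 24
E: 1·0+2·0+3·4 = 12 | 4·3 = 12
B: 1·1+2·0+3·1 = 4 | 4·1 = 4
J: 1·0+2·5+3·6 = 28 | 4·7 = 28
gcd(1,2,3,4) = 1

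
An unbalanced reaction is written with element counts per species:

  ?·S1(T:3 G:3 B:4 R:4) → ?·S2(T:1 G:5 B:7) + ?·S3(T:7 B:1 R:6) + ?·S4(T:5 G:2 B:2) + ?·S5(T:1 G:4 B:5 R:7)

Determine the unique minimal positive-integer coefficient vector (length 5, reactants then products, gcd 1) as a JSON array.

T: 5·3 = 15 | 1·1+1·7+1·5+2·1 = 15
G: 5·3 = 15 | 1·5+1·0+1·2+2·4 = 15
B: 5·4 = 20 | 1·7+1·1+1·2+2·5 = 20
R: 5·4 = 20 | 1·0+1·6+1·0+2·7 = 20
gcd(5,1,1,1,2) = 1

Coefficients: [5, 1, 1, 1, 2]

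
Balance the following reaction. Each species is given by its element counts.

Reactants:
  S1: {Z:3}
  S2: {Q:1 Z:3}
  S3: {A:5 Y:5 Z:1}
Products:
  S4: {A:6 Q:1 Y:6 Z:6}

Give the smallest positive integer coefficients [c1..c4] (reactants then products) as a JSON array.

A: 3·0+5·0+6·5 = 30 | 5·6 = 30
Q: 3·0+5·1+6·0 = 5 | 5·1 = 5
Y: 3·0+5·0+6·5 = 30 | 5·6 = 30
Z: 3·3+5·3+6·1 = 30 | 5·6 = 30
gcd(3,5,6,5) = 1

Coefficients: [3, 5, 6, 5]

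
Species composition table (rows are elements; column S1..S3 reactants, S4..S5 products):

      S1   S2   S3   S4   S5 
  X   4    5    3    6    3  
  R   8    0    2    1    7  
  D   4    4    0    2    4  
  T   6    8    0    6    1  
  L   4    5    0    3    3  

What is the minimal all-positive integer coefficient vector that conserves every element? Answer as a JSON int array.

Coefficients: [1, 4, 6, 6, 2]

X: 1·4+4·5+6·3 = 42 | 6·6+2·3 = 42
R: 1·8+4·0+6·2 = 20 | 6·1+2·7 = 20
D: 1·4+4·4+6·0 = 20 | 6·2+2·4 = 20
T: 1·6+4·8+6·0 = 38 | 6·6+2·1 = 38
L: 1·4+4·5+6·0 = 24 | 6·3+2·3 = 24
gcd(1,4,6,6,2) = 1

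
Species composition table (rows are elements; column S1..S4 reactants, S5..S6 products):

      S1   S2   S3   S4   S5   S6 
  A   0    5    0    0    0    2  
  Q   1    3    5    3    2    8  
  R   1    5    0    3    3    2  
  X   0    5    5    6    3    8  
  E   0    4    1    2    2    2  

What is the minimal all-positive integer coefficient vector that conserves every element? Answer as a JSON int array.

Coefficients: [6, 2, 6, 2, 4, 5]

A: 6·0+2·5+6·0+2·0 = 10 | 4·0+5·2 = 10
Q: 6·1+2·3+6·5+2·3 = 48 | 4·2+5·8 = 48
R: 6·1+2·5+6·0+2·3 = 22 | 4·3+5·2 = 22
X: 6·0+2·5+6·5+2·6 = 52 | 4·3+5·8 = 52
E: 6·0+2·4+6·1+2·2 = 18 | 4·2+5·2 = 18
gcd(6,2,6,2,4,5) = 1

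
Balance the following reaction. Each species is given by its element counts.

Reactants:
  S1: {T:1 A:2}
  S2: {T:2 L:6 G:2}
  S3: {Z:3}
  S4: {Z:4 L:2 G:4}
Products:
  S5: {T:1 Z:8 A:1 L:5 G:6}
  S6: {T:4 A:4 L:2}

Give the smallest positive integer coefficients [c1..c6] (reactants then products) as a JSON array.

Coefficients: [4, 2, 4, 5, 4, 1]

T: 4·1+2·2+4·0+5·0 = 8 | 4·1+1·4 = 8
Z: 4·0+2·0+4·3+5·4 = 32 | 4·8+1·0 = 32
A: 4·2+2·0+4·0+5·0 = 8 | 4·1+1·4 = 8
L: 4·0+2·6+4·0+5·2 = 22 | 4·5+1·2 = 22
G: 4·0+2·2+4·0+5·4 = 24 | 4·6+1·0 = 24
gcd(4,2,4,5,4,1) = 1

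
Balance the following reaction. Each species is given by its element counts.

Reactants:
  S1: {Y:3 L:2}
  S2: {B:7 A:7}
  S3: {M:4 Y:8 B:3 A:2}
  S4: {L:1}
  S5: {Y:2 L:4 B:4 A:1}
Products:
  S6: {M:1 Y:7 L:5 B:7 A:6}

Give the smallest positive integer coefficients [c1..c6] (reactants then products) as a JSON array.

Coefficients: [6, 3, 1, 4, 1, 4]

M: 6·0+3·0+1·4+4·0+1·0 = 4 | 4·1 = 4
Y: 6·3+3·0+1·8+4·0+1·2 = 28 | 4·7 = 28
L: 6·2+3·0+1·0+4·1+1·4 = 20 | 4·5 = 20
B: 6·0+3·7+1·3+4·0+1·4 = 28 | 4·7 = 28
A: 6·0+3·7+1·2+4·0+1·1 = 24 | 4·6 = 24
gcd(6,3,1,4,1,4) = 1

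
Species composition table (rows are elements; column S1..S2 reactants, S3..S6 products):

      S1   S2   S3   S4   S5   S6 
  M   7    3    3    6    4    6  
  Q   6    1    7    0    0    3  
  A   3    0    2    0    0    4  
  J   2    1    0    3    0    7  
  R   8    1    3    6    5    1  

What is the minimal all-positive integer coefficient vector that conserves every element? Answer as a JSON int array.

M: 6·7+5·3 = 57 | 5·3+1·6+6·4+2·6 = 57
Q: 6·6+5·1 = 41 | 5·7+1·0+6·0+2·3 = 41
A: 6·3+5·0 = 18 | 5·2+1·0+6·0+2·4 = 18
J: 6·2+5·1 = 17 | 5·0+1·3+6·0+2·7 = 17
R: 6·8+5·1 = 53 | 5·3+1·6+6·5+2·1 = 53
gcd(6,5,5,1,6,2) = 1

Coefficients: [6, 5, 5, 1, 6, 2]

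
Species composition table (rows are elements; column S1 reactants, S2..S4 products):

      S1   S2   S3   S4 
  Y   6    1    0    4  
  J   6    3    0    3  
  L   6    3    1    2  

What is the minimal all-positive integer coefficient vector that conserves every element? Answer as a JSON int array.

Coefficients: [3, 2, 4, 4]

Y: 3·6 = 18 | 2·1+4·0+4·4 = 18
J: 3·6 = 18 | 2·3+4·0+4·3 = 18
L: 3·6 = 18 | 2·3+4·1+4·2 = 18
gcd(3,2,4,4) = 1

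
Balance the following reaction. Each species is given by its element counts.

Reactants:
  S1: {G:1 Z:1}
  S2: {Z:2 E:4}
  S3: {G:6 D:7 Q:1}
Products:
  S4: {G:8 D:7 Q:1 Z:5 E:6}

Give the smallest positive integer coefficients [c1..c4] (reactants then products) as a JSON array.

G: 4·1+3·0+2·6 = 16 | 2·8 = 16
D: 4·0+3·0+2·7 = 14 | 2·7 = 14
Q: 4·0+3·0+2·1 = 2 | 2·1 = 2
Z: 4·1+3·2+2·0 = 10 | 2·5 = 10
E: 4·0+3·4+2·0 = 12 | 2·6 = 12
gcd(4,3,2,2) = 1

Coefficients: [4, 3, 2, 2]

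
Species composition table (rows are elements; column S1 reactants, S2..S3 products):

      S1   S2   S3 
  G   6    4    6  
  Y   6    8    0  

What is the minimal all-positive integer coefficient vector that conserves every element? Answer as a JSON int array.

Coefficients: [4, 3, 2]

G: 4·6 = 24 | 3·4+2·6 = 24
Y: 4·6 = 24 | 3·8+2·0 = 24
gcd(4,3,2) = 1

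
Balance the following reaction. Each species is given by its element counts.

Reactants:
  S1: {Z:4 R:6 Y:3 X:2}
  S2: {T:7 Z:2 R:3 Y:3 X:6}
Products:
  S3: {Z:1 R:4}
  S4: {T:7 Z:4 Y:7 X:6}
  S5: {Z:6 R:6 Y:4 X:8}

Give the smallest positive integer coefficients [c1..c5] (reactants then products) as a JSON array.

T: 4·0+2·7 = 14 | 6·0+2·7+1·0 = 14
Z: 4·4+2·2 = 20 | 6·1+2·4+1·6 = 20
R: 4·6+2·3 = 30 | 6·4+2·0+1·6 = 30
Y: 4·3+2·3 = 18 | 6·0+2·7+1·4 = 18
X: 4·2+2·6 = 20 | 6·0+2·6+1·8 = 20
gcd(4,2,6,2,1) = 1

Coefficients: [4, 2, 6, 2, 1]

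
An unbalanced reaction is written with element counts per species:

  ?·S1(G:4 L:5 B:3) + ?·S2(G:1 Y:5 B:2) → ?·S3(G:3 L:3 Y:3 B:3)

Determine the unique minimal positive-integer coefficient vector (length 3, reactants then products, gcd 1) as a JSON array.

Coefficients: [3, 3, 5]

G: 3·4+3·1 = 15 | 5·3 = 15
L: 3·5+3·0 = 15 | 5·3 = 15
Y: 3·0+3·5 = 15 | 5·3 = 15
B: 3·3+3·2 = 15 | 5·3 = 15
gcd(3,3,5) = 1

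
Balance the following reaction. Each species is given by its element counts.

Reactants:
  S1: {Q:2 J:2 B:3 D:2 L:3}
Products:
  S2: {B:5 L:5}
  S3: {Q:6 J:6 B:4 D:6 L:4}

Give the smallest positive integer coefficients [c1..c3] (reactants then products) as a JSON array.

Coefficients: [3, 1, 1]

Q: 3·2 = 6 | 1·0+1·6 = 6
J: 3·2 = 6 | 1·0+1·6 = 6
B: 3·3 = 9 | 1·5+1·4 = 9
D: 3·2 = 6 | 1·0+1·6 = 6
L: 3·3 = 9 | 1·5+1·4 = 9
gcd(3,1,1) = 1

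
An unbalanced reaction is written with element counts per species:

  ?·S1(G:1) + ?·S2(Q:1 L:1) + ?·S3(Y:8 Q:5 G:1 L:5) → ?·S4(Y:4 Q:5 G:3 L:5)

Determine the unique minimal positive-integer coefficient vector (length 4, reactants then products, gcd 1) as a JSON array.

Coefficients: [5, 5, 1, 2]

Y: 5·0+5·0+1·8 = 8 | 2·4 = 8
Q: 5·0+5·1+1·5 = 10 | 2·5 = 10
G: 5·1+5·0+1·1 = 6 | 2·3 = 6
L: 5·0+5·1+1·5 = 10 | 2·5 = 10
gcd(5,5,1,2) = 1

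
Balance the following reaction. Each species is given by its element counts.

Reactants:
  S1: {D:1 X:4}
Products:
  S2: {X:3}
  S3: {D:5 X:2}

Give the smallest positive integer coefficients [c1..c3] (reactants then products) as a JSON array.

D: 5·1 = 5 | 6·0+1·5 = 5
X: 5·4 = 20 | 6·3+1·2 = 20
gcd(5,6,1) = 1

Coefficients: [5, 6, 1]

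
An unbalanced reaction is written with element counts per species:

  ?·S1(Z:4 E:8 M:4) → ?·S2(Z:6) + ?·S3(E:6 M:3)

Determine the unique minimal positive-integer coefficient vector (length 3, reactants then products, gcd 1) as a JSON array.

Z: 3·4 = 12 | 2·6+4·0 = 12
E: 3·8 = 24 | 2·0+4·6 = 24
M: 3·4 = 12 | 2·0+4·3 = 12
gcd(3,2,4) = 1

Coefficients: [3, 2, 4]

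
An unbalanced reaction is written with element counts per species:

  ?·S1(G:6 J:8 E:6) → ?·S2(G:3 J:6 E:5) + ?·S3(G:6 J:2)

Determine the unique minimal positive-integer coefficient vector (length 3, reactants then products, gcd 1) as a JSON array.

G: 5·6 = 30 | 6·3+2·6 = 30
J: 5·8 = 40 | 6·6+2·2 = 40
E: 5·6 = 30 | 6·5+2·0 = 30
gcd(5,6,2) = 1

Coefficients: [5, 6, 2]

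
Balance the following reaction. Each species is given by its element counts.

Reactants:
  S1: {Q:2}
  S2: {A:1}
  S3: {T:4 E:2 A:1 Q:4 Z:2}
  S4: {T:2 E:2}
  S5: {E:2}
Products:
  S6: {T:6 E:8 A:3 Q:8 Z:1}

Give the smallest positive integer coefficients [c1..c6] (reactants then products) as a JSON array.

T: 6·0+5·0+1·4+4·2+3·0 = 12 | 2·6 = 12
E: 6·0+5·0+1·2+4·2+3·2 = 16 | 2·8 = 16
A: 6·0+5·1+1·1+4·0+3·0 = 6 | 2·3 = 6
Q: 6·2+5·0+1·4+4·0+3·0 = 16 | 2·8 = 16
Z: 6·0+5·0+1·2+4·0+3·0 = 2 | 2·1 = 2
gcd(6,5,1,4,3,2) = 1

Coefficients: [6, 5, 1, 4, 3, 2]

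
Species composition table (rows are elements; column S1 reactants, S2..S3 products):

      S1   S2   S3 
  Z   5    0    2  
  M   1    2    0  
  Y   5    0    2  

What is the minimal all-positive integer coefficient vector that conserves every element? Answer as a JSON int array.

Z: 2·5 = 10 | 1·0+5·2 = 10
M: 2·1 = 2 | 1·2+5·0 = 2
Y: 2·5 = 10 | 1·0+5·2 = 10
gcd(2,1,5) = 1

Coefficients: [2, 1, 5]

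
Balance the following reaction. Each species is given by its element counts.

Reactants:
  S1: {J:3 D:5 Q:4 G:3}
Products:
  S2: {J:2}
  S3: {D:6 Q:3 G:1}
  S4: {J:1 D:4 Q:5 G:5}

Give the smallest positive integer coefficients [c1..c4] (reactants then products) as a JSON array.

Coefficients: [4, 5, 2, 2]

J: 4·3 = 12 | 5·2+2·0+2·1 = 12
D: 4·5 = 20 | 5·0+2·6+2·4 = 20
Q: 4·4 = 16 | 5·0+2·3+2·5 = 16
G: 4·3 = 12 | 5·0+2·1+2·5 = 12
gcd(4,5,2,2) = 1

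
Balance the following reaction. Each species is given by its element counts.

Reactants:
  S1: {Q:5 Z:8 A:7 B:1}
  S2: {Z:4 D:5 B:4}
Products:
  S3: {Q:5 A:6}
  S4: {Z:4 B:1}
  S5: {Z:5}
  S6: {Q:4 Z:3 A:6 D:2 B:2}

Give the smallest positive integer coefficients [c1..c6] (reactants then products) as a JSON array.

Coefficients: [6, 2, 2, 4, 5, 5]

Q: 6·5+2·0 = 30 | 2·5+4·0+5·0+5·4 = 30
Z: 6·8+2·4 = 56 | 2·0+4·4+5·5+5·3 = 56
A: 6·7+2·0 = 42 | 2·6+4·0+5·0+5·6 = 42
D: 6·0+2·5 = 10 | 2·0+4·0+5·0+5·2 = 10
B: 6·1+2·4 = 14 | 2·0+4·1+5·0+5·2 = 14
gcd(6,2,2,4,5,5) = 1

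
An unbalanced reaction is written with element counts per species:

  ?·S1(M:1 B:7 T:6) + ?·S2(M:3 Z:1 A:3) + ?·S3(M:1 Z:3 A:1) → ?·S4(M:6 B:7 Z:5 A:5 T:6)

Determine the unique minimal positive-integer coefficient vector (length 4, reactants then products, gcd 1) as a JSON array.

M: 4·1+5·3+5·1 = 24 | 4·6 = 24
B: 4·7+5·0+5·0 = 28 | 4·7 = 28
Z: 4·0+5·1+5·3 = 20 | 4·5 = 20
A: 4·0+5·3+5·1 = 20 | 4·5 = 20
T: 4·6+5·0+5·0 = 24 | 4·6 = 24
gcd(4,5,5,4) = 1

Coefficients: [4, 5, 5, 4]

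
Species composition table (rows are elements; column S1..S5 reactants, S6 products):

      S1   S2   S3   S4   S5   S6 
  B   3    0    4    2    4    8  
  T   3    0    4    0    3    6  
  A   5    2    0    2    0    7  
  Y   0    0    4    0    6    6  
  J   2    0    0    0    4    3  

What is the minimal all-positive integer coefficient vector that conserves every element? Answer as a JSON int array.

Coefficients: [2, 6, 3, 3, 2, 4]

B: 2·3+6·0+3·4+3·2+2·4 = 32 | 4·8 = 32
T: 2·3+6·0+3·4+3·0+2·3 = 24 | 4·6 = 24
A: 2·5+6·2+3·0+3·2+2·0 = 28 | 4·7 = 28
Y: 2·0+6·0+3·4+3·0+2·6 = 24 | 4·6 = 24
J: 2·2+6·0+3·0+3·0+2·4 = 12 | 4·3 = 12
gcd(2,6,3,3,2,4) = 1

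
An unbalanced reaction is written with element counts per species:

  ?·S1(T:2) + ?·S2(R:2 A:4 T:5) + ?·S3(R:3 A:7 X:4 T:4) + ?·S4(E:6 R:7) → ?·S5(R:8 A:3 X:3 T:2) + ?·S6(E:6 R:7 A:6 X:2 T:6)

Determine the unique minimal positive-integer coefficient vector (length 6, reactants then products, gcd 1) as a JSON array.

E: 4·0+2·0+4·0+5·6 = 30 | 2·0+5·6 = 30
R: 4·0+2·2+4·3+5·7 = 51 | 2·8+5·7 = 51
A: 4·0+2·4+4·7+5·0 = 36 | 2·3+5·6 = 36
X: 4·0+2·0+4·4+5·0 = 16 | 2·3+5·2 = 16
T: 4·2+2·5+4·4+5·0 = 34 | 2·2+5·6 = 34
gcd(4,2,4,5,2,5) = 1

Coefficients: [4, 2, 4, 5, 2, 5]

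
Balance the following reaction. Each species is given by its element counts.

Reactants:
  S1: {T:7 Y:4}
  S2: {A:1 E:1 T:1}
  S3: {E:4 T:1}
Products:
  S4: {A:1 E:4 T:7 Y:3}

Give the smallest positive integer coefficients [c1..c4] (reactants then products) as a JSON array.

A: 3·0+4·1+3·0 = 4 | 4·1 = 4
E: 3·0+4·1+3·4 = 16 | 4·4 = 16
T: 3·7+4·1+3·1 = 28 | 4·7 = 28
Y: 3·4+4·0+3·0 = 12 | 4·3 = 12
gcd(3,4,3,4) = 1

Coefficients: [3, 4, 3, 4]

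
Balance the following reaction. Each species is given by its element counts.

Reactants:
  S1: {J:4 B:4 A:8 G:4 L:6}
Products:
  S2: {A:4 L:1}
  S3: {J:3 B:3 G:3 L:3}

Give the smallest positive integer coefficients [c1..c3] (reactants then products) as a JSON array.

Coefficients: [3, 6, 4]

J: 3·4 = 12 | 6·0+4·3 = 12
B: 3·4 = 12 | 6·0+4·3 = 12
A: 3·8 = 24 | 6·4+4·0 = 24
G: 3·4 = 12 | 6·0+4·3 = 12
L: 3·6 = 18 | 6·1+4·3 = 18
gcd(3,6,4) = 1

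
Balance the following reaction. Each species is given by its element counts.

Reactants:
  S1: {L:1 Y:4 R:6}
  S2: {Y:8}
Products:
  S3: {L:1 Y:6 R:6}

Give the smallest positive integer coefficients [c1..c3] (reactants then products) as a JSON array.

Coefficients: [4, 1, 4]

L: 4·1+1·0 = 4 | 4·1 = 4
Y: 4·4+1·8 = 24 | 4·6 = 24
R: 4·6+1·0 = 24 | 4·6 = 24
gcd(4,1,4) = 1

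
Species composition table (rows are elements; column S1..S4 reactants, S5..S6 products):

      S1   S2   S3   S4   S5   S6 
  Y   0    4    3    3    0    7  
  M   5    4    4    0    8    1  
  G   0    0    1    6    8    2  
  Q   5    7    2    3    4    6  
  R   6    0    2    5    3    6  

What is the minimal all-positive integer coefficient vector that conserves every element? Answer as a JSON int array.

Coefficients: [1, 2, 4, 5, 3, 5]

Y: 1·0+2·4+4·3+5·3 = 35 | 3·0+5·7 = 35
M: 1·5+2·4+4·4+5·0 = 29 | 3·8+5·1 = 29
G: 1·0+2·0+4·1+5·6 = 34 | 3·8+5·2 = 34
Q: 1·5+2·7+4·2+5·3 = 42 | 3·4+5·6 = 42
R: 1·6+2·0+4·2+5·5 = 39 | 3·3+5·6 = 39
gcd(1,2,4,5,3,5) = 1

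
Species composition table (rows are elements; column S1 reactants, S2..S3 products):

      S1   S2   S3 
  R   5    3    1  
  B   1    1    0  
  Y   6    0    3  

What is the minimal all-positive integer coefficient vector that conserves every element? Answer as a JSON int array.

R: 1·5 = 5 | 1·3+2·1 = 5
B: 1·1 = 1 | 1·1+2·0 = 1
Y: 1·6 = 6 | 1·0+2·3 = 6
gcd(1,1,2) = 1

Coefficients: [1, 1, 2]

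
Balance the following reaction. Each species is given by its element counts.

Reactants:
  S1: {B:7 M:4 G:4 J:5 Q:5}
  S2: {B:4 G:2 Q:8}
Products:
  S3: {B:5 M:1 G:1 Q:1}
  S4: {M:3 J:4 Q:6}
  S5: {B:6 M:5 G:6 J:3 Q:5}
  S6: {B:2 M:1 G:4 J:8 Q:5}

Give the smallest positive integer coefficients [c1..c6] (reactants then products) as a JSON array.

Coefficients: [6, 1, 6, 2, 2, 2]

B: 6·7+1·4 = 46 | 6·5+2·0+2·6+2·2 = 46
M: 6·4+1·0 = 24 | 6·1+2·3+2·5+2·1 = 24
G: 6·4+1·2 = 26 | 6·1+2·0+2·6+2·4 = 26
J: 6·5+1·0 = 30 | 6·0+2·4+2·3+2·8 = 30
Q: 6·5+1·8 = 38 | 6·1+2·6+2·5+2·5 = 38
gcd(6,1,6,2,2,2) = 1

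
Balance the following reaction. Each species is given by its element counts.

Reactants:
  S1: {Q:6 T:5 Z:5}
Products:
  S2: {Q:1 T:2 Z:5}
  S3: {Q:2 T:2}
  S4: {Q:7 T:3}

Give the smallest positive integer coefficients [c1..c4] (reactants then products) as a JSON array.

Coefficients: [4, 4, 3, 2]

Q: 4·6 = 24 | 4·1+3·2+2·7 = 24
T: 4·5 = 20 | 4·2+3·2+2·3 = 20
Z: 4·5 = 20 | 4·5+3·0+2·0 = 20
gcd(4,4,3,2) = 1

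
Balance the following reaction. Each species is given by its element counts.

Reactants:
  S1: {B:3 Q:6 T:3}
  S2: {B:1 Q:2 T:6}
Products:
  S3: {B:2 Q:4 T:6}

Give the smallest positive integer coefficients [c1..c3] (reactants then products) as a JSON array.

B: 2·3+4·1 = 10 | 5·2 = 10
Q: 2·6+4·2 = 20 | 5·4 = 20
T: 2·3+4·6 = 30 | 5·6 = 30
gcd(2,4,5) = 1

Coefficients: [2, 4, 5]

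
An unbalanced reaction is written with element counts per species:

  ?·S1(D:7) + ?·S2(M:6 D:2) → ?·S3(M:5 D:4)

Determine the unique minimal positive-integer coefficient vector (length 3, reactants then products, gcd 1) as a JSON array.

M: 2·0+5·6 = 30 | 6·5 = 30
D: 2·7+5·2 = 24 | 6·4 = 24
gcd(2,5,6) = 1

Coefficients: [2, 5, 6]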